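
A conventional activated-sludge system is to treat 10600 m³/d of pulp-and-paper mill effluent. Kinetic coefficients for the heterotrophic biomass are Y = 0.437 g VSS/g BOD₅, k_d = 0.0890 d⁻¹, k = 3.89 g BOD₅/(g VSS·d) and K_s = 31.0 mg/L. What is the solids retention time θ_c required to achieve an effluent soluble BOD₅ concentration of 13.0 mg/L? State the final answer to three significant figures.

Specific growth rate at S = 13.0 mg/L: μ = YkS/(K_s+S) = 0.437·3.89·13.0/(31.0+13.0) = 0.5023 d⁻¹.
1/θ_c = 0.5023 − 0.0890 = 0.4133 d⁻¹, so θ_c = 2.420 d.

θ_c ≈ 2.42 d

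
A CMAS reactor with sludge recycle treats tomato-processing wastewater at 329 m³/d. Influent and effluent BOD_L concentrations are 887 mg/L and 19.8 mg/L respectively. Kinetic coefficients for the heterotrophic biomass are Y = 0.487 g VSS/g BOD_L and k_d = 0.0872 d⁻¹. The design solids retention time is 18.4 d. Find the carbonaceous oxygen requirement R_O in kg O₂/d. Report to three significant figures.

The observed yield is Y_obs = Y/(1 + k_d·θ_c) = 0.487 / (1 + 0.0872 × 18.4) = 0.487 / 2.604 = 0.1870 g VSS per g BOD_L removed.
Q·(S₀ − S) = 329 × (887 − 19.8) × 10⁻³ = 285.3 kg/d removed.
P_X = Y_obs·Q·(S₀ − S) = 0.1870 × 285.3 = 53.35 kg VSS/d.
R_O = Q·(S₀ − S) − 1.42·P_X = 285.3 − 1.42 × 53.35 = 209.6 kg O₂/d.

R_O ≈ 210 kg O₂/d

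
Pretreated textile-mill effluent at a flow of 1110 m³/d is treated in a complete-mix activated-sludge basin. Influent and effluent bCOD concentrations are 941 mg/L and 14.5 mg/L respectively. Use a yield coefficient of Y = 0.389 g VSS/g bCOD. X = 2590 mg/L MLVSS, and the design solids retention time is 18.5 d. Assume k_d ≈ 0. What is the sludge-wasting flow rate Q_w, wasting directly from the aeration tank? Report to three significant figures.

Q_w ≈ 154 m³/d

With k_d = 0 the design equation reduces to V = Y Q (S₀−S) θ_c / X = 0.389 × 1110 × (941 − 14.5) × 18.5 / 2590 = 2858 m³.
With mixed-liquor wasting, θ_c = V/Q_w, so Q_w = V/θ_c = 2858/18.5 = 154.5 m³/d.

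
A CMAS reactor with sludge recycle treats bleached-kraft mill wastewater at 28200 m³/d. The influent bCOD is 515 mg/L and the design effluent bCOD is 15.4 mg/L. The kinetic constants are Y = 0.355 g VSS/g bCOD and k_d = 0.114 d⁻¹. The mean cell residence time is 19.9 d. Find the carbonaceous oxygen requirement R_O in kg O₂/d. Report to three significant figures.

Y_obs = Y / (1 + k_d θ_c) = 0.355 / (1 + 0.114 × 19.9) = 0.355 / 3.269 = 0.1086.
Substrate removed = Q·(S₀ − S) = 28200 m³/d × (515 − 15.4) g/m³ = 1.41×10^7 g/d = 14089 kg/d.
P_X = Y_obs·Q·(S₀ − S) = 0.1086 × 14089 = 1530 kg VSS/d.
R_O = Q·ΔS − 1.42 P_X = 14089 − 2173 = 11916 kg O₂/d.

R_O ≈ 11900 kg O₂/d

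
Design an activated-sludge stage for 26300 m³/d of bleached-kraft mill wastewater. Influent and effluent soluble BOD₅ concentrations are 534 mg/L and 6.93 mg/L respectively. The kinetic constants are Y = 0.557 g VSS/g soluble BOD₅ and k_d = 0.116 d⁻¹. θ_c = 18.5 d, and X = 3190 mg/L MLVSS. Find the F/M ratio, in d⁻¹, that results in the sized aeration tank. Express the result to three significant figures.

F/M ≈ 0.309 d⁻¹

From the SRT design equation V = Y Q (S₀−S) θ_c / [X (1 + k_d θ_c)] = 0.557 × 26300 × (534 − 6.93) × 18.5 / [3190 × (1 + 0.116 × 18.5)] = 1.43×10^8 / 10036 = 14233 m³.
F/M = Q·S₀ / (V·X) = 26300 × 534 / (14233 × 3190) = 0.3093 g soluble BOD₅·(g VSS·d)⁻¹.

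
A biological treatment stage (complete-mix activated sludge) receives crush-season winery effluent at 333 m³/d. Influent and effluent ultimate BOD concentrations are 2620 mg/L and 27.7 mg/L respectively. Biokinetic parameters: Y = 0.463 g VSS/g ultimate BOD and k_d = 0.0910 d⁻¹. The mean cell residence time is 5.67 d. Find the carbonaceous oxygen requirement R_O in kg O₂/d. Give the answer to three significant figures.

R_O ≈ 489 kg O₂/d

Y_obs = Y / (1 + k_d θ_c) = 0.463 / (1 + 0.0910 × 5.67) = 0.463 / 1.516 = 0.3054.
Mass of ultimate BOD removed per day: Q(S₀ − S) = 333 × 2592 g/m³ = 863.2 kg/d.
Net sludge production P_X = 0.3054 × 863.2 = 263.6 kg VSS/d.
R_O = Q·ΔS − 1.42 P_X = 863.2 − 374.4 = 488.9 kg O₂/d.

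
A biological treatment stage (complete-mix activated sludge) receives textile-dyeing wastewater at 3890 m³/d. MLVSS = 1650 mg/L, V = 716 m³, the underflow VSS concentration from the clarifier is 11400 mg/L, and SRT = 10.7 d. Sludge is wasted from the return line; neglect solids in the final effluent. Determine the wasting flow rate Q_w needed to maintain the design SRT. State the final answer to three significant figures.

Wasting from the return line (neglecting effluent solids): Q_w = V·X / (θ_c·X_r) = 716.0 × 1650 / (10.7 × 11400) = 9.685 m³/d.

Q_w ≈ 9.69 m³/d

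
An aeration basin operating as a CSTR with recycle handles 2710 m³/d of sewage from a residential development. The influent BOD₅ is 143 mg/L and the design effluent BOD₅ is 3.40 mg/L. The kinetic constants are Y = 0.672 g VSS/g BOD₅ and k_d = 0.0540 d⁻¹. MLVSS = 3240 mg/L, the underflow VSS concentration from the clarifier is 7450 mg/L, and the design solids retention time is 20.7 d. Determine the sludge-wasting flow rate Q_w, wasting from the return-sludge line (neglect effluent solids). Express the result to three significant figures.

From the SRT design equation V = Y Q (S₀−S) θ_c / [X (1 + k_d θ_c)] = 0.672 × 2710 × (143 − 3.40) × 20.7 / [3240 × (1 + 0.0540 × 20.7)] = 5.26×10^6 / 6862 = 766.9 m³.
θ_c = V·X/(Q_w·X_r) when wasting from the recycle, so Q_w = V·X/(θ_c·X_r) = 766.9 × 3240 / (20.7 × 7450) = 16.11 m³/d.

Q_w ≈ 16.1 m³/d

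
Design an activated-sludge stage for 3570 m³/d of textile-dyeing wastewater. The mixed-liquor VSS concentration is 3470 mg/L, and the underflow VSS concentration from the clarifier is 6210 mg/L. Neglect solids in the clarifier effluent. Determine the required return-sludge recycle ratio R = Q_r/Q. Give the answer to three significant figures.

R ≈ 1.27

Mass balance around the secondary clarifier (neglecting effluent solids): R = X / (X_r − X) = 3470 / (6210 − 3470) = 1.266.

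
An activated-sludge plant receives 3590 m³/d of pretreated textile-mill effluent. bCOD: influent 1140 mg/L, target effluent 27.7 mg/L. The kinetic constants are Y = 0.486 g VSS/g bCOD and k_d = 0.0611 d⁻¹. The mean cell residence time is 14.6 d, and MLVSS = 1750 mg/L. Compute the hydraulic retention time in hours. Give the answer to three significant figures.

τ ≈ 57.2 h

Steady-state biomass mass balance: V·X·(1 + k_d·θ_c) = Y·Q·(S₀ − S)·θ_c, so V = 0.486 × 3590 × (1140 − 27.7) × 14.6 / [1750 × (1 + 0.0611 × 14.6)] = 2.83×10^7 / 3311 = 8557 m³.
Hydraulic retention time τ = V/Q = 8557 / 3590 = 2.384 d = 57.21 h.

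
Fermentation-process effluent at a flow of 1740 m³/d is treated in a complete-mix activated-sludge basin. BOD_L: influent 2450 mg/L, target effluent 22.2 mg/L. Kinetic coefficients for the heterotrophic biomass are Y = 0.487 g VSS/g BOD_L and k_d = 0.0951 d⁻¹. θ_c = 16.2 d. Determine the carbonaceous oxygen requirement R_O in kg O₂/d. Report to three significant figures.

Y_obs = Y / (1 + k_d θ_c) = 0.487 / (1 + 0.0951 × 16.2) = 0.487 / 2.541 = 0.1917.
Q·(S₀ − S) = 1740 × (2450 − 22.2) × 10⁻³ = 4224 kg/d removed.
Net sludge production P_X = 0.1917 × 4224 = 809.8 kg VSS/d.
R_O = Q·(S₀ − S) − 1.42·P_X = 4224 − 1.42 × 809.8 = 3075 kg O₂/d.

R_O ≈ 3070 kg O₂/d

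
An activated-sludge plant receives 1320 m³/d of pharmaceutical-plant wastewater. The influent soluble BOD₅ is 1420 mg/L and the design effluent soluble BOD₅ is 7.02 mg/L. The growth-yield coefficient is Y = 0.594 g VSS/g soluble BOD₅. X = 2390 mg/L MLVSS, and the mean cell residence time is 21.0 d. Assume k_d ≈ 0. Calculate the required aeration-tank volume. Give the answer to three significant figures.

V ≈ 9730 m³

V·X = Y·Q·ΔS·θ_c gives V = 0.594 × 1320 × (1420 − 7.02) × 21.0 / 2390 = 9735 m³.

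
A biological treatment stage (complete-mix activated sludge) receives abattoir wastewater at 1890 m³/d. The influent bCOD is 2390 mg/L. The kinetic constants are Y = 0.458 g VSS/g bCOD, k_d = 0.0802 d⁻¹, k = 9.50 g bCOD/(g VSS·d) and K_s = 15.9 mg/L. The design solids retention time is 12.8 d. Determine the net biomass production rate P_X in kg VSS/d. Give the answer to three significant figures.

Effluent substrate depends only on kinetics and SRT: S = K_s(1 + k_d θ_c) / [θ_c(Yk − k_d) − 1] = 15.9 × (1 + 0.0802 × 12.8) / [12.8 × (0.458 × 9.50 − 0.0802) − 1] = 32.22 / 53.67 = 0.6004 mg/L.
The observed yield is Y_obs = Y/(1 + k_d·θ_c) = 0.458 / (1 + 0.0802 × 12.8) = 0.458 / 2.027 = 0.2260 g VSS per g bCOD removed.
Mass of bCOD removed per day: Q(S₀ − S) = 1890 × 2389 g/m³ = 4516 kg/d.
Biomass produced: P_X = Y_obs·Q·ΔS = 0.2260 × 4516 ≈ 1021 kg VSS/d.

P_X ≈ 1020 kg VSS/d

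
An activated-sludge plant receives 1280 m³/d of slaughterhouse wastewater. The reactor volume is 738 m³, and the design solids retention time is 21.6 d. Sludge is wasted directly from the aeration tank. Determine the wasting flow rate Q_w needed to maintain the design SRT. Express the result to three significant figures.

For wasting at MLVSS concentration, Q_w = V/θ_c = 738.0/21.6 = 34.17 m³/d.

Q_w ≈ 34.2 m³/d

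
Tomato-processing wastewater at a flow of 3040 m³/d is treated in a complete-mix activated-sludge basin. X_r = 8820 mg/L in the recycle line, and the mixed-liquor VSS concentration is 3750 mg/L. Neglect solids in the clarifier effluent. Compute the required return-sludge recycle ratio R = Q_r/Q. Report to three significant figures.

R ≈ 0.740

Solids balance on the clarifier gives (1+R)X = R·X_r, so R = X/(X_r − X) = 3750 / (8820 − 3750) = 0.7396.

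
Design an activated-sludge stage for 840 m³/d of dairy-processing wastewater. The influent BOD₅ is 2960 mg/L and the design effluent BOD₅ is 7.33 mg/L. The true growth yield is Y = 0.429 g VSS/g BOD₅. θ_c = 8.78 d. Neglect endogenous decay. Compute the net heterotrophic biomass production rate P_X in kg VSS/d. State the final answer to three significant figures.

Since k_d ≈ 0, Y_obs = Y = 0.429 g VSS/g BOD₅.
Substrate removed = Q·(S₀ − S) = 840 m³/d × (2960 − 7.33) g/m³ = 2.48×10^6 g/d = 2480 kg/d.
Biomass produced: P_X = Y_obs·Q·ΔS = 0.4290 × 2480 ≈ 1064 kg VSS/d.

P_X ≈ 1060 kg VSS/d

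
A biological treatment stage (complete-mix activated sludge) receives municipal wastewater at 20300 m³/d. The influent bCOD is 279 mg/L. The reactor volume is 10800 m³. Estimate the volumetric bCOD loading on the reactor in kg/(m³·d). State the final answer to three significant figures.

Volumetric loading L_v = Q·S₀ / V = 20300 × 279 g/m³ / 10800 m³ = 524.4 g/(m³·d) = 0.5244 kg bCOD/(m³·d).

L_v ≈ 0.524 kg bCOD/(m³·d)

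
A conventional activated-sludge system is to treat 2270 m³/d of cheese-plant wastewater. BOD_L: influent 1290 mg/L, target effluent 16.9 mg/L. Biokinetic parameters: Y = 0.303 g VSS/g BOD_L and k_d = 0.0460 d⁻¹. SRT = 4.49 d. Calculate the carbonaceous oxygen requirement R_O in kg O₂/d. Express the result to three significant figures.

Observed yield with endogenous decay: Y_obs = Y / (1 + k_d·θ_c) = 0.303 / (1 + 0.0460 × 4.49) = 0.303 / 1.207 = 0.2511 g VSS/g BOD_L.
Mass of BOD_L removed per day: Q(S₀ − S) = 2270 × 1273 g/m³ = 2890 kg/d.
P_X = Y_obs·Q·(S₀ − S) = 0.2511 × 2890 = 725.8 kg VSS/d.
Carbonaceous O₂ demand = substrate oxidised − cell-mass equivalent = 2890 − 1.42 × 725.8 = 1859 kg O₂/d.

R_O ≈ 1860 kg O₂/d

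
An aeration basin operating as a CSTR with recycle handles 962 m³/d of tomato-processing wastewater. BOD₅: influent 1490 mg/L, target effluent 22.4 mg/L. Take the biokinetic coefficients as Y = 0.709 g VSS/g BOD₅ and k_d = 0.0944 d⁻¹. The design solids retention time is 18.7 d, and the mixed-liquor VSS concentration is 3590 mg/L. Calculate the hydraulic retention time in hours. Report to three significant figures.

Rearranging the biomass balance for a CMAS with decay, V = Y·Q·ΔS·θ_c / [X·(1+k_d θ_c)] = 0.709 × 962 × (1490 − 22.4) × 18.7 / [3590 × (1 + 0.0944 × 18.7)] = 1.87×10^7 / 9927 = 1886 m³.
Hydraulic retention time τ = V/Q = 1886 / 962 = 1.960 d = 47.04 h.

τ ≈ 47.0 h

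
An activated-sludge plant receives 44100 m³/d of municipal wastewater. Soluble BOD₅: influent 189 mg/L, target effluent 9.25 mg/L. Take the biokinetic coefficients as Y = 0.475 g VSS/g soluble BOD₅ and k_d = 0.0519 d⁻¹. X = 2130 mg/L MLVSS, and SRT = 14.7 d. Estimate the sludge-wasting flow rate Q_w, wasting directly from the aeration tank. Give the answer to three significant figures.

Rearranging the biomass balance for a CMAS with decay, V = Y·Q·ΔS·θ_c / [X·(1+k_d θ_c)] = 0.475 × 44100 × (189 − 9.25) × 14.7 / [2130 × (1 + 0.0519 × 14.7)] = 5.54×10^7 / 3755 = 14740 m³.
With mixed-liquor wasting, θ_c = V/Q_w, so Q_w = V/θ_c = 14740/14.7 = 1003 m³/d.

Q_w ≈ 1000 m³/d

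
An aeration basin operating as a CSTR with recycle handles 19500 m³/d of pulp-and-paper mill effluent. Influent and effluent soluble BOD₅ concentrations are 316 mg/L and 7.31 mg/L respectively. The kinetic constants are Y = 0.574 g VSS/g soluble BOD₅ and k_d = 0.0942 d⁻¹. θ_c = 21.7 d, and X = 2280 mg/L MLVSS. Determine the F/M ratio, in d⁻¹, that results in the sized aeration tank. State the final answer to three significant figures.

Rearranging the biomass balance for a CMAS with decay, V = Y·Q·ΔS·θ_c / [X·(1+k_d θ_c)] = 0.574 × 19500 × (316 − 7.31) × 21.7 / [2280 × (1 + 0.0942 × 21.7)] = 7.5×10^7 / 6941 = 10803 m³.
F/M = applied load / biomass = Q·S₀/(V·X) = 19500 × 316 / (10803 × 2280) = 0.2502 d⁻¹.

F/M ≈ 0.250 d⁻¹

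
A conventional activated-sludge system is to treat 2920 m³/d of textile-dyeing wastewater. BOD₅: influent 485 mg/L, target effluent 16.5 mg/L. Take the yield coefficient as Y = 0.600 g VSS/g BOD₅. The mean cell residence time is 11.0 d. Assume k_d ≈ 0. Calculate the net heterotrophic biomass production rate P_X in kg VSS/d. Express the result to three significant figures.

P_X ≈ 821 kg VSS/d

Since k_d ≈ 0, Y_obs = Y = 0.600 g VSS/g BOD₅.
ΔS = 485 − 16.5 = 468.5 mg/L, so the substrate removal rate is 2920 × 468.5/1000 = 1368 kg BOD₅/d.
So the net sludge growth is P_X = 0.6000 × 1368 = 820.8 kg VSS/d.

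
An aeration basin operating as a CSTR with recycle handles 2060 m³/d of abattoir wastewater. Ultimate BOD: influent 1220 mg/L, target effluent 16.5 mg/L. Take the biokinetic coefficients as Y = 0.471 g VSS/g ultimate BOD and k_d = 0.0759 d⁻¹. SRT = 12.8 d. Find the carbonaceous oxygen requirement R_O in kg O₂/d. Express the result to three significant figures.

R_O ≈ 1640 kg O₂/d

Correct the yield for decay: Y_obs = Y/(1 + k_d θ_c) = 0.471 / (1 + 0.0759 × 12.8) = 0.471 / 1.972 = 0.2389.
ΔS = 1220 − 16.5 = 1204 mg/L, so the substrate removal rate is 2060 × 1204/1000 = 2479 kg ultimate BOD/d.
Biomass synthesised: P_X = Y_obs × 2479 = 592.3 kg VSS/d.
R_O = Q·(S₀ − S) − 1.42·P_X = 2479 − 1.42 × 592.3 = 1638 kg O₂/d.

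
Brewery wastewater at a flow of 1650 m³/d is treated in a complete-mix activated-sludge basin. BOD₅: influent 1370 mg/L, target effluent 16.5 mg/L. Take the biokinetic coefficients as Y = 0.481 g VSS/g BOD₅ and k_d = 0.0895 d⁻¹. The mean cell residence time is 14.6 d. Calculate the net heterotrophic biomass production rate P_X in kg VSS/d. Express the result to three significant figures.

Y_obs = Y / (1 + k_d θ_c) = 0.481 / (1 + 0.0895 × 14.6) = 0.481 / 2.307 = 0.2085.
ΔS = 1370 − 16.5 = 1354 mg/L, so the substrate removal rate is 1650 × 1354/1000 = 2233 kg BOD₅/d.
So the net sludge growth is P_X = 0.2085 × 2233 = 465.7 kg VSS/d.

P_X ≈ 466 kg VSS/d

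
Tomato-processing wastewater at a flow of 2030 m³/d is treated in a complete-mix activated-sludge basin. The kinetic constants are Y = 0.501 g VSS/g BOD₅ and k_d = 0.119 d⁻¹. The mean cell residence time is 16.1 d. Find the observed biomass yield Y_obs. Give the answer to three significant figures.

Y_obs ≈ 0.172 g VSS/g BOD₅

The observed yield is Y_obs = Y/(1 + k_d·θ_c) = 0.501 / (1 + 0.119 × 16.1) = 0.501 / 2.916 = 0.1718 g VSS per g BOD₅ removed.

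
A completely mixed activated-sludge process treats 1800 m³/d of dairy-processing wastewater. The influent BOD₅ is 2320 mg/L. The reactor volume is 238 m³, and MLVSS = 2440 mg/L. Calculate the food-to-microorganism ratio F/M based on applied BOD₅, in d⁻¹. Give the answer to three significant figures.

F/M ≈ 7.19 d⁻¹

F/M = Q·S₀ / (V·X) = 1800 × 2320 / (238.0 × 2440) = 7.191 g BOD₅·(g VSS·d)⁻¹.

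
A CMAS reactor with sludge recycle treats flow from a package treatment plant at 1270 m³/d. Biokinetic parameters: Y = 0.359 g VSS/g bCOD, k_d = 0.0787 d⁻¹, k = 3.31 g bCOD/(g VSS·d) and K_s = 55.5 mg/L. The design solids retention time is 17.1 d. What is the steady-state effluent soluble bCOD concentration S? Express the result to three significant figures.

S ≈ 7.24 mg/L

Effluent substrate depends only on kinetics and SRT: S = K_s(1 + k_d θ_c) / [θ_c(Yk − k_d) − 1] = 55.5 × (1 + 0.0787 × 17.1) / [17.1 × (0.359 × 3.31 − 0.0787) − 1] = 130.2 / 17.97 = 7.243 mg/L.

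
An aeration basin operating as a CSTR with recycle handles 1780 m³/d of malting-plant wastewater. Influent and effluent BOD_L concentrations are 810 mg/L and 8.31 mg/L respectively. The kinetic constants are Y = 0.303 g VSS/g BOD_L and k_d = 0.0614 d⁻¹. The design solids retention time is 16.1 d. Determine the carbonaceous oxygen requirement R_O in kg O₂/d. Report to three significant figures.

Correct the yield for decay: Y_obs = Y/(1 + k_d θ_c) = 0.303 / (1 + 0.0614 × 16.1) = 0.303 / 1.989 = 0.1524.
Q·(S₀ − S) = 1780 × (810 − 8.31) × 10⁻³ = 1427 kg/d removed.
Biomass synthesised: P_X = Y_obs × 1427 = 217.4 kg VSS/d.
R_O = Q·(S₀ − S) − 1.42·P_X = 1427 − 1.42 × 217.4 = 1118 kg O₂/d.

R_O ≈ 1120 kg O₂/d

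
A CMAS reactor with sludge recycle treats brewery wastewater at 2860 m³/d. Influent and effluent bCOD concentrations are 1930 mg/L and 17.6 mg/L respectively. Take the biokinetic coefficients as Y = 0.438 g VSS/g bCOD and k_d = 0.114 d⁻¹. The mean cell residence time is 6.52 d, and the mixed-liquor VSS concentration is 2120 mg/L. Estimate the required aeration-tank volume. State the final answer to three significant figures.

Rearranging the biomass balance for a CMAS with decay, V = Y·Q·ΔS·θ_c / [X·(1+k_d θ_c)] = 0.438 × 2860 × (1930 − 17.6) × 6.52 / [2120 × (1 + 0.114 × 6.52)] = 1.56×10^7 / 3696 = 4226 m³.

V ≈ 4230 m³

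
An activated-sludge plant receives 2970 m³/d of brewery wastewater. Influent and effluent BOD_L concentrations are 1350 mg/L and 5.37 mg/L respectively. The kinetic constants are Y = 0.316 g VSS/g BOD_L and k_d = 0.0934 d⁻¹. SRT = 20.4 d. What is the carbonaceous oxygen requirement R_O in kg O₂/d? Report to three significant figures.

R_O ≈ 3380 kg O₂/d

Observed yield with endogenous decay: Y_obs = Y / (1 + k_d·θ_c) = 0.316 / (1 + 0.0934 × 20.4) = 0.316 / 2.905 = 0.1088 g VSS/g BOD_L.
ΔS = 1350 − 5.37 = 1345 mg/L, so the substrate removal rate is 2970 × 1345/1000 = 3994 kg BOD_L/d.
P_X = Y_obs·Q·(S₀ − S) = 0.1088 × 3994 = 434.4 kg VSS/d.
R_O = Q·ΔS − 1.42 P_X = 3994 − 616.8 = 3377 kg O₂/d.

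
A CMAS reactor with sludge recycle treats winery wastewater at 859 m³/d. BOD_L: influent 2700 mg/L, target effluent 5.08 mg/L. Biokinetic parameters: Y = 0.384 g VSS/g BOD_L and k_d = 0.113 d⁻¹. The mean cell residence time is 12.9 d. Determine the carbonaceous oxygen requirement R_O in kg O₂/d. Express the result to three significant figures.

R_O ≈ 1800 kg O₂/d

Correct the yield for decay: Y_obs = Y/(1 + k_d θ_c) = 0.384 / (1 + 0.113 × 12.9) = 0.384 / 2.458 = 0.1562.
Q·(S₀ − S) = 859 × (2700 − 5.08) × 10⁻³ = 2315 kg/d removed.
Biomass synthesised: P_X = Y_obs × 2315 = 361.7 kg VSS/d.
Carbonaceous O₂ demand = substrate oxidised − cell-mass equivalent = 2315 − 1.42 × 361.7 = 1801 kg O₂/d.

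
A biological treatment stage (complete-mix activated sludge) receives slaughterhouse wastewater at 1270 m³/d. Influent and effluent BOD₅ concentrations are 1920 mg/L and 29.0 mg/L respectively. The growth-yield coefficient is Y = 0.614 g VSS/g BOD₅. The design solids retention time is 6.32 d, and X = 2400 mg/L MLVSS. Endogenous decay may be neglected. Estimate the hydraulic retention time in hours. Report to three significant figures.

Biomass mass balance (decay neglected): V·X = Y·Q·(S₀ − S)·θ_c, so V = 0.614 × 1270 × (1920 − 29.0) × 6.32 / 2400 = 3883 m³.
Hydraulic retention time τ = V/Q = 3883 / 1270 = 3.057 d = 73.38 h.

τ ≈ 73.4 h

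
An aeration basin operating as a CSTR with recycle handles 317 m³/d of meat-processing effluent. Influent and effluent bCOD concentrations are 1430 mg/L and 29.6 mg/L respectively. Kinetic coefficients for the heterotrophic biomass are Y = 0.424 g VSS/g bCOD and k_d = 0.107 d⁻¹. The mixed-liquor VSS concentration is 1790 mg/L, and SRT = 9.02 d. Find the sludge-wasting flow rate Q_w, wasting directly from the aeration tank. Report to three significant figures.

Q_w ≈ 53.5 m³/d

Rearranging the biomass balance for a CMAS with decay, V = Y·Q·ΔS·θ_c / [X·(1+k_d θ_c)] = 0.424 × 317 × (1430 − 29.6) × 9.02 / [1790 × (1 + 0.107 × 9.02)] = 1.7×10^6 / 3518 = 482.7 m³.
For wasting at MLVSS concentration, Q_w = V/θ_c = 482.7/9.02 = 53.51 m³/d.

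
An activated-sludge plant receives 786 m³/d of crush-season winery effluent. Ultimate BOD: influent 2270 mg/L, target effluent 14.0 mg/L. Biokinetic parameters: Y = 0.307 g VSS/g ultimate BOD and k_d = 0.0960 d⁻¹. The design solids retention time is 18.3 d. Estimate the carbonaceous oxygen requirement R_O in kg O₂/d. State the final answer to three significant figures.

R_O ≈ 1490 kg O₂/d

Correct the yield for decay: Y_obs = Y/(1 + k_d θ_c) = 0.307 / (1 + 0.0960 × 18.3) = 0.307 / 2.757 = 0.1114.
Mass of ultimate BOD removed per day: Q(S₀ − S) = 786 × 2256 g/m³ = 1773 kg/d.
Biomass synthesised: P_X = Y_obs × 1773 = 197.5 kg VSS/d.
R_O = Q·ΔS − 1.42 P_X = 1773 − 280.4 = 1493 kg O₂/d.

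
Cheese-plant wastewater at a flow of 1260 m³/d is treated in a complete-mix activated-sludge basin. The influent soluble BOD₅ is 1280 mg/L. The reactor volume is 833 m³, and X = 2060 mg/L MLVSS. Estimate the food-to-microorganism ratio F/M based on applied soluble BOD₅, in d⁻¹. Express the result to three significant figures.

F/M = applied load / biomass = Q·S₀/(V·X) = 1260 × 1280 / (833.0 × 2060) = 0.9399 d⁻¹.

F/M ≈ 0.940 d⁻¹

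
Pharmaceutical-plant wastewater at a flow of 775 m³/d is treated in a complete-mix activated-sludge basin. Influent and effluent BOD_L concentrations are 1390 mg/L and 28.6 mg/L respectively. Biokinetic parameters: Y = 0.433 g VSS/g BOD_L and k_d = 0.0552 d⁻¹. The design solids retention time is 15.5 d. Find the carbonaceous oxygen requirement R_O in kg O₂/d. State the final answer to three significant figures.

R_O ≈ 705 kg O₂/d

Y_obs = Y / (1 + k_d θ_c) = 0.433 / (1 + 0.0552 × 15.5) = 0.433 / 1.856 = 0.2333.
Mass of BOD_L removed per day: Q(S₀ − S) = 775 × 1361 g/m³ = 1055 kg/d.
P_X = Y_obs·Q·(S₀ − S) = 0.2333 × 1055 = 246.2 kg VSS/d.
R_O = Q·ΔS − 1.42 P_X = 1055 − 349.6 = 705.5 kg O₂/d.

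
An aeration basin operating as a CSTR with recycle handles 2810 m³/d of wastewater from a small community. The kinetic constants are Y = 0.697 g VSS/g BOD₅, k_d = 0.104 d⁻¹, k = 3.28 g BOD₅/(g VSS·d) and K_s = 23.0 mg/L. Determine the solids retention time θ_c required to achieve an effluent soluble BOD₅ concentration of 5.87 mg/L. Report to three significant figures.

θ_c ≈ 2.77 d

Specific growth rate at S = 5.87 mg/L: μ = YkS/(K_s+S) = 0.697·3.28·5.87/(23.0+5.87) = 0.4648 d⁻¹.
θ_c = 1/(μ − k_d) = 1/(0.4648 − 0.104) = 1/0.3608 = 2.771 d.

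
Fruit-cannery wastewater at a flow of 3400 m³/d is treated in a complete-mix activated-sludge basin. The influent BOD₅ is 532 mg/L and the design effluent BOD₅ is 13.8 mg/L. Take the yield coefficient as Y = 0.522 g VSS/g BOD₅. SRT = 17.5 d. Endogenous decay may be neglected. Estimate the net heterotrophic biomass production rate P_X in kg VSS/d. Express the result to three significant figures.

P_X ≈ 920 kg VSS/d

Since k_d ≈ 0, Y_obs = Y = 0.522 g VSS/g BOD₅.
Substrate removed = Q·(S₀ − S) = 3400 m³/d × (532 − 13.8) g/m³ = 1.76×10^6 g/d = 1762 kg/d.
Net biomass production P_X = Y_obs × Q·(S₀ − S) = 0.5220 × 1762 = 919.7 kg VSS/d.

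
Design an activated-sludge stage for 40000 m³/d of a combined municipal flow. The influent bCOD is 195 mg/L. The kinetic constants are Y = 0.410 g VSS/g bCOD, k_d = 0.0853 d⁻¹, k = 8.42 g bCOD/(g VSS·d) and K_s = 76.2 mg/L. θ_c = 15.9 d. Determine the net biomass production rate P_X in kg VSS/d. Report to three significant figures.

P_X ≈ 1330 kg VSS/d

For a completely mixed reactor with recycle the Lawrence–McCarty relation gives S = K_s·(1 + k_d·θ_c) / [θ_c·(Y·k − k_d) − 1] = 76.2 × (1 + 0.0853 × 15.9) / [15.9 × (0.410 × 8.42 − 0.0853) − 1] = 179.5 / 52.53 = 3.418 mg/L.
The observed yield is Y_obs = Y/(1 + k_d·θ_c) = 0.410 / (1 + 0.0853 × 15.9) = 0.410 / 2.356 = 0.1740 g VSS per g bCOD removed.
Mass of bCOD removed per day: Q(S₀ − S) = 40000 × 191.6 g/m³ = 7663 kg/d.
Biomass produced: P_X = Y_obs·Q·ΔS = 0.1740 × 7663 ≈ 1333 kg VSS/d.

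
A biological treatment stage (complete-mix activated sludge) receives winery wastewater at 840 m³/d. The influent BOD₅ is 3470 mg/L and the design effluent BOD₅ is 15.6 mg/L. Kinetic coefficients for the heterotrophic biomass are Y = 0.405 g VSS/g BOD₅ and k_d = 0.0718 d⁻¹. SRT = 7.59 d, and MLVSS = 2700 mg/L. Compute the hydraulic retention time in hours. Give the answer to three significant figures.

Steady-state biomass mass balance: V·X·(1 + k_d·θ_c) = Y·Q·(S₀ − S)·θ_c, so V = 0.405 × 840 × (3470 − 15.6) × 7.59 / [2700 × (1 + 0.0718 × 7.59)] = 8.92×10^6 / 4171 = 2138 m³.
Hydraulic retention time τ = V/Q = 2138 / 840 = 2.546 d = 61.09 h.

τ ≈ 61.1 h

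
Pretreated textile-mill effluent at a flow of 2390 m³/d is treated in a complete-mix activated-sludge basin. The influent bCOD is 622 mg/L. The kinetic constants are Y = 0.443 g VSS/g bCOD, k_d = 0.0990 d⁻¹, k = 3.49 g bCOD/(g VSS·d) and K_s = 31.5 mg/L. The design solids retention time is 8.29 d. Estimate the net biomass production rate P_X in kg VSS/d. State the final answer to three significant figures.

P_X ≈ 359 kg VSS/d

From the Monod/SRT balance for a CMAS, S = K_s·(1+k_d θ_c)/[θ_c·(Y k − k_d) − 1] = 31.5 × (1 + 0.0990 × 8.29) / [8.29 × (0.443 × 3.49 − 0.0990) − 1] = 57.35 / 11.00 = 5.216 mg/L.
Y_obs = Y / (1 + k_d θ_c) = 0.443 / (1 + 0.0990 × 8.29) = 0.443 / 1.821 = 0.2433.
Mass of bCOD removed per day: Q(S₀ − S) = 2390 × 616.8 g/m³ = 1474 kg/d.
P_X = Y_obs · Q(S₀ − S) = 0.2433 × 1474 = 358.7 kg VSS/d.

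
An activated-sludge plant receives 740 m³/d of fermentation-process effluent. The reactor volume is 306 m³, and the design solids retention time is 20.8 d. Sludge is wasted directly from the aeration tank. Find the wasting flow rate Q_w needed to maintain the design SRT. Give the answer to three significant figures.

Wasting from the aeration tank: Q_w = V / θ_c = 306.0 / 20.8 = 14.71 m³/d.

Q_w ≈ 14.7 m³/d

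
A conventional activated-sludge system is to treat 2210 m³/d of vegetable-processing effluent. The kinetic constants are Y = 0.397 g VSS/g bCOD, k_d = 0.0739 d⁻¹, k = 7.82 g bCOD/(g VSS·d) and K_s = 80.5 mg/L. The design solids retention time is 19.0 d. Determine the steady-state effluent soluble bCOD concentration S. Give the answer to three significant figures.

S ≈ 3.42 mg/L

From the Monod/SRT balance for a CMAS, S = K_s·(1+k_d θ_c)/[θ_c·(Y k − k_d) − 1] = 80.5 × (1 + 0.0739 × 19.0) / [19.0 × (0.397 × 7.82 − 0.0739) − 1] = 193.5 / 56.58 = 3.420 mg/L.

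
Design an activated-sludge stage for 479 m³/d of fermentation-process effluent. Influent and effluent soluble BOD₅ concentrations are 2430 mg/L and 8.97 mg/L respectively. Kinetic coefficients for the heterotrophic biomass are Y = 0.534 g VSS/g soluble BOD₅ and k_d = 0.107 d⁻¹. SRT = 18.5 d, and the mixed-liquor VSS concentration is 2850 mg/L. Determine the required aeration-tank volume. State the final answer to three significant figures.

V ≈ 1350 m³

Rearranging the biomass balance for a CMAS with decay, V = Y·Q·ΔS·θ_c / [X·(1+k_d θ_c)] = 0.534 × 479 × (2430 − 8.97) × 18.5 / [2850 × (1 + 0.107 × 18.5)] = 1.15×10^7 / 8492 = 1349 m³.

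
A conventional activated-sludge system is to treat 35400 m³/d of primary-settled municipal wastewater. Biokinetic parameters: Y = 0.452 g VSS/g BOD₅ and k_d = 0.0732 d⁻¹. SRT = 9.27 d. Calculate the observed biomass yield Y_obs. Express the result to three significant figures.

Correct the yield for decay: Y_obs = Y/(1 + k_d θ_c) = 0.452 / (1 + 0.0732 × 9.27) = 0.452 / 1.679 = 0.2693.

Y_obs ≈ 0.269 g VSS/g BOD₅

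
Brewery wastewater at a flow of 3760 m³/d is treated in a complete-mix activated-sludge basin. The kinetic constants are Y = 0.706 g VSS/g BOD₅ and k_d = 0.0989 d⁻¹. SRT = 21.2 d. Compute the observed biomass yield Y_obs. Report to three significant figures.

Y_obs ≈ 0.228 g VSS/g BOD₅

The observed yield is Y_obs = Y/(1 + k_d·θ_c) = 0.706 / (1 + 0.0989 × 21.2) = 0.706 / 3.097 = 0.2280 g VSS per g BOD₅ removed.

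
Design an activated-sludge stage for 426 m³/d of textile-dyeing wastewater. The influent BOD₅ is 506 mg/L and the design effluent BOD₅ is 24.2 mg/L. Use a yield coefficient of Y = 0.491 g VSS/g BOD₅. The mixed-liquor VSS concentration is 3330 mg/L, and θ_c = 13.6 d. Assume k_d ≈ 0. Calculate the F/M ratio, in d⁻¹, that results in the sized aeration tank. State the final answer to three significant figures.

V·X = Y·Q·ΔS·θ_c gives V = 0.491 × 426 × (506 − 24.2) × 13.6 / 3330 = 411.6 m³.
F/M = applied load / biomass = Q·S₀/(V·X) = 426 × 506 / (411.6 × 3330) = 0.1573 d⁻¹.

F/M ≈ 0.157 d⁻¹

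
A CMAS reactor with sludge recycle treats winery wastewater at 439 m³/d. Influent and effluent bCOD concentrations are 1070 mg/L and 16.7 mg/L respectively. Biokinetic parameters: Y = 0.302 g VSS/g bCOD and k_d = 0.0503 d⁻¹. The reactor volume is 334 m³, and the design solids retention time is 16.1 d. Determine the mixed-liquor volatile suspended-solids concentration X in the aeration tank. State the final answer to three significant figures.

X = Y·Q·ΔS·θ_c / [V·(1 + k_d θ_c)] = 0.302 × 439 × (1070 − 16.7) × 16.1 / [334 × (1 + 0.0503 × 16.1)] = 3719 mg/L.

X ≈ 3720 mg/L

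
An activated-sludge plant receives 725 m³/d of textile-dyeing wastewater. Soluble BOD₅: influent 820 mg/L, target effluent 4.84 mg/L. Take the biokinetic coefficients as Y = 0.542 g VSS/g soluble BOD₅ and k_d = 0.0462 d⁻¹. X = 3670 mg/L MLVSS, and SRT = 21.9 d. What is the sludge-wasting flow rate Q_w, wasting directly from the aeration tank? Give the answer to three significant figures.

Q_w ≈ 43.4 m³/d

Steady-state biomass mass balance: V·X·(1 + k_d·θ_c) = Y·Q·(S₀ − S)·θ_c, so V = 0.542 × 725 × (820 − 4.84) × 21.9 / [3670 × (1 + 0.0462 × 21.9)] = 7.01×10^6 / 7383 = 950.1 m³.
With mixed-liquor wasting, θ_c = V/Q_w, so Q_w = V/θ_c = 950.1/21.9 = 43.38 m³/d.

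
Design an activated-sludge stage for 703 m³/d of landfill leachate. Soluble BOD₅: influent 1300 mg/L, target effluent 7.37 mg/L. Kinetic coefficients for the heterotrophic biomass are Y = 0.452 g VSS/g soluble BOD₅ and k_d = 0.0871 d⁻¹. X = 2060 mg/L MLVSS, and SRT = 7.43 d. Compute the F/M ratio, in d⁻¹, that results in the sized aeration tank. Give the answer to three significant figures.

F/M ≈ 0.493 d⁻¹

Rearranging the biomass balance for a CMAS with decay, V = Y·Q·ΔS·θ_c / [X·(1+k_d θ_c)] = 0.452 × 703 × (1300 − 7.37) × 7.43 / [2060 × (1 + 0.0871 × 7.43)] = 3.05×10^6 / 3393 = 899.4 m³.
Food-to-microorganism ratio F/M = Q S₀ / (V X) = 703 × 1300 / (899.4 × 2060) = 0.4933 d⁻¹.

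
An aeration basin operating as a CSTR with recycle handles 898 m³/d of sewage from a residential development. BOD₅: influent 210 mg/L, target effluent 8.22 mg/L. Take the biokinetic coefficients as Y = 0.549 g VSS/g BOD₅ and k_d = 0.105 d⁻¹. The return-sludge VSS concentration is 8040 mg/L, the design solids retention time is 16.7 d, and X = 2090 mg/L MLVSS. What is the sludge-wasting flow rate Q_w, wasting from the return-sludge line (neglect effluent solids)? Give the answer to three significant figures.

Q_w ≈ 4.49 m³/d

Steady-state biomass mass balance: V·X·(1 + k_d·θ_c) = Y·Q·(S₀ − S)·θ_c, so V = 0.549 × 898 × (210 − 8.22) × 16.7 / [2090 × (1 + 0.105 × 16.7)] = 1.66×10^6 / 5755 = 288.7 m³.
θ_c = V·X/(Q_w·X_r) when wasting from the recycle, so Q_w = V·X/(θ_c·X_r) = 288.7 × 2090 / (16.7 × 8040) = 4.494 m³/d.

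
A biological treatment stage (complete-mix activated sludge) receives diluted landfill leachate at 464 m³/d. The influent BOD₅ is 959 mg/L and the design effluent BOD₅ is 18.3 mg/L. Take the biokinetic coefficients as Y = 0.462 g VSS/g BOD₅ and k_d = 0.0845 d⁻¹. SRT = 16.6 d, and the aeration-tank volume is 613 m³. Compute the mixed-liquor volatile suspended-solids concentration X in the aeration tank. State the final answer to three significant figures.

From V·X·(1 + k_d·θ_c) = Y·Q·(S₀ − S)·θ_c: X = 0.462 × 464 × (959 − 18.3) × 16.6 / [613 × (1 + 0.0845 × 16.6)] = 2273 mg/L.

X ≈ 2270 mg/L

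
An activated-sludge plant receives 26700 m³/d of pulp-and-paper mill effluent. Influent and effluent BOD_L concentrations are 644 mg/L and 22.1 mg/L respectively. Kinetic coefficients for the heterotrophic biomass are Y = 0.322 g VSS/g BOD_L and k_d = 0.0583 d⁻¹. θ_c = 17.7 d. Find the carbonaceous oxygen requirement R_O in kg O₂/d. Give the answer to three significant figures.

Correct the yield for decay: Y_obs = Y/(1 + k_d θ_c) = 0.322 / (1 + 0.0583 × 17.7) = 0.322 / 2.032 = 0.1585.
ΔS = 644 − 22.1 = 621.9 mg/L, so the substrate removal rate is 26700 × 621.9/1000 = 16605 kg BOD_L/d.
Biomass synthesised: P_X = Y_obs × 16605 = 2631 kg VSS/d.
Carbonaceous O₂ demand = substrate oxidised − cell-mass equivalent = 16605 − 1.42 × 2631 = 12868 kg O₂/d.

R_O ≈ 12900 kg O₂/d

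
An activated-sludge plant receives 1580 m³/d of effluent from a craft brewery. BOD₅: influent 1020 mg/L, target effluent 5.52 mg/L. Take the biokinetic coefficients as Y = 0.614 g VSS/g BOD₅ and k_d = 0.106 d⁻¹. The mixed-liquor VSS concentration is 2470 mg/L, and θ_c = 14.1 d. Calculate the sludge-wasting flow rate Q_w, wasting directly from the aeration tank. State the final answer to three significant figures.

Steady-state biomass mass balance: V·X·(1 + k_d·θ_c) = Y·Q·(S₀ − S)·θ_c, so V = 0.614 × 1580 × (1020 − 5.52) × 14.1 / [2470 × (1 + 0.106 × 14.1)] = 1.39×10^7 / 6162 = 2252 m³.
For wasting at MLVSS concentration, Q_w = V/θ_c = 2252/14.1 = 159.7 m³/d.

Q_w ≈ 160 m³/d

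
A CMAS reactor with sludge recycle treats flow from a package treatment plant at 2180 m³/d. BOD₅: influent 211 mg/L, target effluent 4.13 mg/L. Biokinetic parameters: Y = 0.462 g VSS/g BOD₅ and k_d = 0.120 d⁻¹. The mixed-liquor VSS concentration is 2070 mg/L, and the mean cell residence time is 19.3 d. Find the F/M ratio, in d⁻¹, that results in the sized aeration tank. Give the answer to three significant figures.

F/M ≈ 0.379 d⁻¹

Steady-state biomass mass balance: V·X·(1 + k_d·θ_c) = Y·Q·(S₀ − S)·θ_c, so V = 0.462 × 2180 × (211 − 4.13) × 19.3 / [2070 × (1 + 0.120 × 19.3)] = 4.02×10^6 / 6864 = 585.8 m³.
Food-to-microorganism ratio F/M = Q S₀ / (V X) = 2180 × 211 / (585.8 × 2070) = 0.3793 d⁻¹.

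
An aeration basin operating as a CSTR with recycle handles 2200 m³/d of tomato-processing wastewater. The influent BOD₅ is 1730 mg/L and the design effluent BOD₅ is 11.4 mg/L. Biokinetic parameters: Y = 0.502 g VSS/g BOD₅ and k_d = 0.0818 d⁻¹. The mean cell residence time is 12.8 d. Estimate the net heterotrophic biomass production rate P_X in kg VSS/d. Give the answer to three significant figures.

P_X ≈ 927 kg VSS/d

The observed yield is Y_obs = Y/(1 + k_d·θ_c) = 0.502 / (1 + 0.0818 × 12.8) = 0.502 / 2.047 = 0.2452 g VSS per g BOD₅ removed.
Q·(S₀ − S) = 2200 × (1730 − 11.4) × 10⁻³ = 3781 kg/d removed.
Biomass produced: P_X = Y_obs·Q·ΔS = 0.2452 × 3781 ≈ 927.2 kg VSS/d.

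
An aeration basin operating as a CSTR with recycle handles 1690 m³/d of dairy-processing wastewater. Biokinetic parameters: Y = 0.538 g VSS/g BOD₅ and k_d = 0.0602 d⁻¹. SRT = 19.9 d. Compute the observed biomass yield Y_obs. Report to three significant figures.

Y_obs ≈ 0.245 g VSS/g BOD₅

The observed yield is Y_obs = Y/(1 + k_d·θ_c) = 0.538 / (1 + 0.0602 × 19.9) = 0.538 / 2.198 = 0.2448 g VSS per g BOD₅ removed.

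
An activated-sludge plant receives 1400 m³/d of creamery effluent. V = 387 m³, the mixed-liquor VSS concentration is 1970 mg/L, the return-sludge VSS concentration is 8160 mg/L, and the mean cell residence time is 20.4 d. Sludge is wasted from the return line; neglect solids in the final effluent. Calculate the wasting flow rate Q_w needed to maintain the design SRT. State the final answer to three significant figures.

θ_c = V·X/(Q_w·X_r) when wasting from the recycle, so Q_w = V·X/(θ_c·X_r) = 387.0 × 1970 / (20.4 × 8160) = 4.580 m³/d.

Q_w ≈ 4.58 m³/d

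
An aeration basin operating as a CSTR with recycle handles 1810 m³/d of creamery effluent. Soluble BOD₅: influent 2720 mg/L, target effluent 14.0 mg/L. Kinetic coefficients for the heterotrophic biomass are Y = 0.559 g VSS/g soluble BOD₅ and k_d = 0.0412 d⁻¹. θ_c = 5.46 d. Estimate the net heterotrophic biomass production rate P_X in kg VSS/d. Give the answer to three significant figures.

Correct the yield for decay: Y_obs = Y/(1 + k_d θ_c) = 0.559 / (1 + 0.0412 × 5.46) = 0.559 / 1.225 = 0.4563.
Q·(S₀ − S) = 1810 × (2720 − 14.0) × 10⁻³ = 4898 kg/d removed.
Net biomass production P_X = Y_obs × Q·(S₀ − S) = 0.4563 × 4898 = 2235 kg VSS/d.

P_X ≈ 2240 kg VSS/d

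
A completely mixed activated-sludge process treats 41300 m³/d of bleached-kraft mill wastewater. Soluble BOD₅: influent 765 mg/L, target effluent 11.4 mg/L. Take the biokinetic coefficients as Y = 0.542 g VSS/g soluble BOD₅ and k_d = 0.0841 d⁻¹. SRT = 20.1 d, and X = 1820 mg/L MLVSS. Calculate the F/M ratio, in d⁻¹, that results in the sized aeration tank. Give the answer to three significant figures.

Rearranging the biomass balance for a CMAS with decay, V = Y·Q·ΔS·θ_c / [X·(1+k_d θ_c)] = 0.542 × 41300 × (765 − 11.4) × 20.1 / [1820 × (1 + 0.0841 × 20.1)] = 3.39×10^8 / 4897 = 69246 m³.
F/M = applied load / biomass = Q·S₀/(V·X) = 41300 × 765 / (69246 × 1820) = 0.2507 d⁻¹.

F/M ≈ 0.251 d⁻¹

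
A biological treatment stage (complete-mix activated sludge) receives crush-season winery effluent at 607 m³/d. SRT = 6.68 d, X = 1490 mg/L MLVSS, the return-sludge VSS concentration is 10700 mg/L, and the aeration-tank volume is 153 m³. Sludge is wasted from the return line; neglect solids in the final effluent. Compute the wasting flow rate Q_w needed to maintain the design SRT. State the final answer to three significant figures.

Q_w ≈ 3.19 m³/d

θ_c = V·X/(Q_w·X_r) when wasting from the recycle, so Q_w = V·X/(θ_c·X_r) = 153.0 × 1490 / (6.68 × 10700) = 3.189 m³/d.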